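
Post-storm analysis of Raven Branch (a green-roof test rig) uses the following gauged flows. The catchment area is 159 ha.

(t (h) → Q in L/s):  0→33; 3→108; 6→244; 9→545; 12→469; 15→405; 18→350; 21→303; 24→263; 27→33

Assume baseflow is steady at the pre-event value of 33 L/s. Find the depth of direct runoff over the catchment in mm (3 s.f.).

d ≈ 16.5 mm

Direct runoff: 0.0, 75.0, 211.0, 512.0, 436.0, 372.0, 317.0, 270.0, 230.0, 0.0 L/s; ΣQ_DR = 2423 L/s.
V = ΣQ_DR · Δt = 2423 × 10800 s = 2.617 × 10^7 L.
Over A = 159 ha, depth = V / A = 16.5 mm.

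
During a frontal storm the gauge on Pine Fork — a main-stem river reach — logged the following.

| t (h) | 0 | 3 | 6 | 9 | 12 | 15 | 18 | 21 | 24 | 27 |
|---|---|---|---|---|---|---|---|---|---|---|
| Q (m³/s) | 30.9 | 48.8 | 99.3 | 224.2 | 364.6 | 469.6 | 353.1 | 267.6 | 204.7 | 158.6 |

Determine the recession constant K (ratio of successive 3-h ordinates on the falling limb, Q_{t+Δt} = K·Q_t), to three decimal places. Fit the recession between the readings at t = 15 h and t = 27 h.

K ≈ 0.762

Using the recession-limb readings at t = 15 h and t = 27 h: Q falls from 469.6 to 158.6 m³/s over 4 intervals.
K = (Q₂/Q₁)^(1/4) = (158.6/469.6)^(1/4) = 0.762.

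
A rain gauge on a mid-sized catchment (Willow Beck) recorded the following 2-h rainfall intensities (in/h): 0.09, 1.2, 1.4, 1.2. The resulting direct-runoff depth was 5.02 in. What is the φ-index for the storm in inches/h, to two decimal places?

φ ≈ 0.43 in/h

Only the 3 blocks with intensity above φ contribute runoff: 1.2, 1.4, 1.2 in/h.
Σ(I−φ)·Δt = d  ⇒  (1.2+1.4+1.2 − 3φ)·2 = 5.02
φ = (3.800 − 5.02/2) / 3 = 0.43 in/h.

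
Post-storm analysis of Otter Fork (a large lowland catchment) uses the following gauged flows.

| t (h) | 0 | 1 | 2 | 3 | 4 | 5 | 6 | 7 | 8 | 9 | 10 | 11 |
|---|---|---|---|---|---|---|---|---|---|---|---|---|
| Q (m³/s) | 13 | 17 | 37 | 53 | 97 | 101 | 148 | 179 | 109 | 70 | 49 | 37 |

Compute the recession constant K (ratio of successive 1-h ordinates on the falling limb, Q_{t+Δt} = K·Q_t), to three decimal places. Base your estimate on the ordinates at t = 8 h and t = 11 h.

K ≈ 0.698

Using the recession-limb readings at t = 8 h and t = 11 h: Q falls from 109 to 37 m³/s over 3 intervals.
K = (Q₂/Q₁)^(1/3) = (37/109)^(1/3) = 0.698.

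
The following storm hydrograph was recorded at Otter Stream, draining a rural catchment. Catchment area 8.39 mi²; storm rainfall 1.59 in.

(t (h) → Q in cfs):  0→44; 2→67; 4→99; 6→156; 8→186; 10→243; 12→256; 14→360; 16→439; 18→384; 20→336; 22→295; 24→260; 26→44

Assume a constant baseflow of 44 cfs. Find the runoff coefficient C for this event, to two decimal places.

ΣQ_DR = 2553 cfs; V = ΣQ_DR·Δt = 1.838 × 10^7 ft³.
Runoff depth d = V / A = 0.9430 in.
C = d / P = 0.9430 / 1.59 = 0.59.

C ≈ 0.59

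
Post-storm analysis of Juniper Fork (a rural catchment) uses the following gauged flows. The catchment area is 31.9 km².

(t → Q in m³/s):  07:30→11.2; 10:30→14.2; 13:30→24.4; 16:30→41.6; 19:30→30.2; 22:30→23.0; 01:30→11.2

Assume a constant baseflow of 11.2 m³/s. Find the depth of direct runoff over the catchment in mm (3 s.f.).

Direct runoff: 0.0, 3.0, 13.2, 30.4, 19.0, 11.8, 0.0 m³/s; ΣQ_DR = 77.40 m³/s.
V = ΣQ_DR · Δt = 77.40 × 10800 s = 8.359 × 10^5 m³.
Over A = 31.9 km², depth = V / A = 26.2 mm.

d ≈ 26.2 mm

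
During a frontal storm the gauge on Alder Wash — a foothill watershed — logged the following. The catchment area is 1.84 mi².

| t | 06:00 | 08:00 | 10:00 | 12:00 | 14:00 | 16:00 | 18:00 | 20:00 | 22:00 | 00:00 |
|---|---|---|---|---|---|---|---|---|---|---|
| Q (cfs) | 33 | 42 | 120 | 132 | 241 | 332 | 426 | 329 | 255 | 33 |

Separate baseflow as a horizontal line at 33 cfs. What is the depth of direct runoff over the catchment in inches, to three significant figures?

d ≈ 2.72 in

Direct runoff: 0.0, 9.0, 87.0, 99.0, 208.0, 299.0, 393.0, 296.0, 222.0, 0.0 cfs; ΣQ_DR = 1613 cfs.
V = ΣQ_DR · Δt = 1613 × 7200 s = 1.161 × 10^7 ft³.
Over A = 1.84 mi², depth = V / A = 2.72 in.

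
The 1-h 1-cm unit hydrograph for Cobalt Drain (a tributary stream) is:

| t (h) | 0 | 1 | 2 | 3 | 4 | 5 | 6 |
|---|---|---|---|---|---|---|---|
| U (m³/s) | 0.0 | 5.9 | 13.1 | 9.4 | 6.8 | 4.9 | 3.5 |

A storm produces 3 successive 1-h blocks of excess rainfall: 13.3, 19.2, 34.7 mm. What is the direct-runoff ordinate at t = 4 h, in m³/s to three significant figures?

Q ≈ 72.5 m³/s

By discrete convolution, Q_j = Σ (P_i / 10 mm) · U_{j−i}.
At t = 4 h (j=4): Q = (13.3/10)·6.8 + (19.2/10)·9.4 + (34.7/10)·13.1 = 72.5 m³/s.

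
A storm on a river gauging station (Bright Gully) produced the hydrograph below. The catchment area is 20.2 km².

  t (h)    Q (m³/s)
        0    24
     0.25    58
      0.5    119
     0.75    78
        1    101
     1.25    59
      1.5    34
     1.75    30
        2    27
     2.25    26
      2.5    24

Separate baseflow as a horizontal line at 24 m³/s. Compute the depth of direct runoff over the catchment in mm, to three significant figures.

d ≈ 14.1 mm

Direct runoff: 0.0, 34.0, 95.0, 54.0, 77.0, 35.0, 10.0, 6.0, 3.0, 2.0, 0.0 m³/s; ΣQ_DR = 316.0 m³/s.
V = ΣQ_DR · Δt = 316.0 × 900 s = 2.844 × 10^5 m³.
Over A = 20.2 km², depth = V / A = 14.1 mm.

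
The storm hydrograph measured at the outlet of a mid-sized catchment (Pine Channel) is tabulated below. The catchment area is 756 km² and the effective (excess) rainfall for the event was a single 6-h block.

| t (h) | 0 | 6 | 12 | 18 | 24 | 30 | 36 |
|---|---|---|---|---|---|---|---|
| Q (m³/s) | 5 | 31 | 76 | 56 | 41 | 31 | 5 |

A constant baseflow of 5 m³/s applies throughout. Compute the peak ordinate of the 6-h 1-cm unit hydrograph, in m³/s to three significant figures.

U_p ≈ 118 m³/s

Direct runoff: 0.0, 26.0, 71.0, 51.0, 36.0, 26.0, 0.0 m³/s; ΣQ_DR = 210.0 m³/s, peak = 71.0 m³/s.
Runoff depth d = ΣQ_DR·Δt / A = 210.0 × 21600 / (756 km²) = 6.000 mm.
The 1-cm UH is the DRH scaled by (10 mm)/d, so U_p = 71.0 × 10/6.000 = 118 m³/s.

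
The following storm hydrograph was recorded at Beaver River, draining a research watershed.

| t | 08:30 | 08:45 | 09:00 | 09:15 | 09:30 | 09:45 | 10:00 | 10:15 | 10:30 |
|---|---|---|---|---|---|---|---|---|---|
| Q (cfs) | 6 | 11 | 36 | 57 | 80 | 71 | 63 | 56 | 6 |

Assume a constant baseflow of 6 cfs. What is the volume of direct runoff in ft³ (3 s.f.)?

Direct-runoff ordinates (Q − Q_b): 0.0, 5.0, 30.0, 51.0, 74.0, 65.0, 57.0, 50.0, 0.0 cfs.
ΣQ_DR = 332.0 cfs.
With Δt = 0.25 h = 900 s, V = ΣQ_DR · Δt = 332.0 × 900 = 2.99 × 10^5 ft³.

V ≈ 2.99 × 10^5 ft³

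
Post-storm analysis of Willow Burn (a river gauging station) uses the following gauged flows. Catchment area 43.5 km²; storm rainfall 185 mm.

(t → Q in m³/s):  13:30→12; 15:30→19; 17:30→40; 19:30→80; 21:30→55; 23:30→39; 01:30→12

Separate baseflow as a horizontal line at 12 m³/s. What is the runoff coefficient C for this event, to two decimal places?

ΣQ_DR = 173.0 m³/s; V = ΣQ_DR·Δt = 1.246 × 10^6 m³.
Runoff depth d = V / A = 28.63 mm.
C = d / P = 28.63 / 185 = 0.15.

C ≈ 0.15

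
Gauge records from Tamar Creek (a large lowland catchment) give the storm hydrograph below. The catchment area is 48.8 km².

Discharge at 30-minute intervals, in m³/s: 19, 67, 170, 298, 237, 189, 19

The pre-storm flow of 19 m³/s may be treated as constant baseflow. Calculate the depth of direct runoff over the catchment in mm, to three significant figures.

Direct runoff: 0.0, 48.0, 151.0, 279.0, 218.0, 170.0, 0.0 m³/s; ΣQ_DR = 866.0 m³/s.
V = ΣQ_DR · Δt = 866.0 × 1800 s = 1.559 × 10^6 m³.
Over A = 48.8 km², depth = V / A = 31.9 mm.

d ≈ 31.9 mm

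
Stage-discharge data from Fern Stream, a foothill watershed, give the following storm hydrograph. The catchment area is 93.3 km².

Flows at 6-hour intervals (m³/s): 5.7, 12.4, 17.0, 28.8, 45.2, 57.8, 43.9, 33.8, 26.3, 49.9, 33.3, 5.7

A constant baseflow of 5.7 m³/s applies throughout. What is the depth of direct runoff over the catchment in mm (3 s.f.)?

d ≈ 67.5 mm

Direct runoff: 0.0, 6.7, 11.3, 23.1, 39.5, 52.1, 38.2, 28.1, 20.6, 44.2, 27.6, 0.0 m³/s; ΣQ_DR = 291.4 m³/s.
V = ΣQ_DR · Δt = 291.4 × 21600 s = 6.294 × 10^6 m³.
Over A = 93.3 km², depth = V / A = 67.5 mm.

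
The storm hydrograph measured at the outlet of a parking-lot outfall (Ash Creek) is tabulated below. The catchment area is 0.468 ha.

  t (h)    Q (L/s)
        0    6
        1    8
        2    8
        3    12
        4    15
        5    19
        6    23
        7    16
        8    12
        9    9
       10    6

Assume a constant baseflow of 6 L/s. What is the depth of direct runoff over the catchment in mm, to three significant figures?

Direct runoff: 0.0, 2.0, 2.0, 6.0, 9.0, 13.0, 17.0, 10.0, 6.0, 3.0, 0.0 L/s; ΣQ_DR = 68.00 L/s.
V = ΣQ_DR · Δt = 68.00 × 3600 s = 2.448 × 10^5 L.
Over A = 0.468 ha, depth = V / A = 52.3 mm.

d ≈ 52.3 mm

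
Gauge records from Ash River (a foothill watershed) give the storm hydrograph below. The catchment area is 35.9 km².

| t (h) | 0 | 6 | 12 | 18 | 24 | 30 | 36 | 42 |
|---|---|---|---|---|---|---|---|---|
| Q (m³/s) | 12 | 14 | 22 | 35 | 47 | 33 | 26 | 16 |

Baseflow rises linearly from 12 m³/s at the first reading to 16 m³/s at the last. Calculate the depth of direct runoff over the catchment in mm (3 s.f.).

d ≈ 56.0 mm

Direct runoff: 0.00, 1.43, 8.86, 21.29, 32.71, 18.14, 10.57, 0.00 m³/s; ΣQ_DR = 93.00 m³/s.
V = ΣQ_DR · Δt = 93.00 × 21600 s = 2.009 × 10^6 m³.
Over A = 35.9 km², depth = V / A = 56.0 mm.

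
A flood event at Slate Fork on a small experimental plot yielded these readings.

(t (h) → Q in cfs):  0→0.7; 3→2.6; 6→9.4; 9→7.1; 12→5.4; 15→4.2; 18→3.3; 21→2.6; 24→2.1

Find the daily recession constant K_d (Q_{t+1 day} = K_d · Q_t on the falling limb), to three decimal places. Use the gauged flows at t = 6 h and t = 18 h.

Between t = 6 h and t = 18 h the flow falls from 9.4 to 3.3 cfs over 4×3 h = 12 h.
Per-interval ratio K = (3.3/9.4)^(1/4) = 0.7697; K_d = K^(24/3) = 0.123.

K_d ≈ 0.123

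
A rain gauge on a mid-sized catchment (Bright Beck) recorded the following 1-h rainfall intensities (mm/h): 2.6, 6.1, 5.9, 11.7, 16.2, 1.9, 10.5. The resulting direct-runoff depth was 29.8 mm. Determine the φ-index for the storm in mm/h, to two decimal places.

Only the 5 blocks with intensity above φ contribute runoff: 6.1, 5.9, 11.7, 16.2, 10.5 mm/h.
Σ(I−φ)·Δt = d  ⇒  (6.1+5.9+11.7+16.2+10.5 − 5φ)·1 = 29.8
φ = (50.40 − 29.8/1) / 5 = 4.12 mm/h.

φ ≈ 4.12 mm/h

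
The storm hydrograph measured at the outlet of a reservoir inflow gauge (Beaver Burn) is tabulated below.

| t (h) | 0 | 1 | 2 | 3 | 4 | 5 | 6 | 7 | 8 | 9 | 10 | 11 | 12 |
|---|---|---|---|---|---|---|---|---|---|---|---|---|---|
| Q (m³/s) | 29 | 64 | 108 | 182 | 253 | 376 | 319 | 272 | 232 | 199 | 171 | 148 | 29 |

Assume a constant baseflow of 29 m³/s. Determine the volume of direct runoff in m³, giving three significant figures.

V ≈ 7.22 × 10^6 m³

Direct-runoff ordinates (Q − Q_b): 0.0, 35.0, 79.0, 153.0, 224.0, 347.0, 290.0, 243.0, 203.0, 170.0, 142.0, 119.0, 0.0 m³/s.
ΣQ_DR = 2005 m³/s.
With Δt = 1 h = 3600 s, V = ΣQ_DR · Δt = 2005 × 3600 = 7.22 × 10^6 m³.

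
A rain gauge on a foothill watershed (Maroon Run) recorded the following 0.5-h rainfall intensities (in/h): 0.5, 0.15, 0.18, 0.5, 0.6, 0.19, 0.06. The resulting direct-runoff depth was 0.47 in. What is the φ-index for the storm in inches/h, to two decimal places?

Only the 3 blocks with intensity above φ contribute runoff: 0.5, 0.5, 0.6 in/h.
Σ(I−φ)·Δt = d  ⇒  (0.5+0.5+0.6 − 3φ)·0.5 = 0.47
φ = (1.600 − 0.47/0.5) / 3 = 0.22 in/h.

φ ≈ 0.22 in/h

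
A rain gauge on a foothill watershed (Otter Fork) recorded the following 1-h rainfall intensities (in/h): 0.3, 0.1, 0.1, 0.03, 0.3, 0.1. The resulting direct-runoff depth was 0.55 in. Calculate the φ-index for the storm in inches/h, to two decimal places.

Only the 5 blocks with intensity above φ contribute runoff: 0.3, 0.1, 0.1, 0.3, 0.1 in/h.
Σ(I−φ)·Δt = d  ⇒  (0.3+0.1+0.1+0.3+0.1 − 5φ)·1 = 0.55
φ = (0.9000 − 0.55/1) / 5 = 0.07 in/h.

φ ≈ 0.07 in/h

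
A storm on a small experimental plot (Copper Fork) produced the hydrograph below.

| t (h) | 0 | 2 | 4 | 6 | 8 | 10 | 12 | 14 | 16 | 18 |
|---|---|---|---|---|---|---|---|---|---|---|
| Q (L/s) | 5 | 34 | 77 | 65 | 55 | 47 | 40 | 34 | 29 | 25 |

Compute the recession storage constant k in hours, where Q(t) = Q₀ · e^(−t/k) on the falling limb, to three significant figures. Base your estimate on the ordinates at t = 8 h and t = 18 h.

On the falling limb, Q drops from 55 to 25 L/s between t = 8 h and t = 18 h (Δt = 10 h).
k = −Δt / ln(Q₂/Q₁) = −10 / ln(25/55) = 12.7 h.

k ≈ 12.7 h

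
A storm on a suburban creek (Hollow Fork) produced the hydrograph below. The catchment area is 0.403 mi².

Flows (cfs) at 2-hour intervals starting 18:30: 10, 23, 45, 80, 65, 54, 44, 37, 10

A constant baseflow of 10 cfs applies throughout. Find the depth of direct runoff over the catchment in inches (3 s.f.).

Direct runoff: 0.0, 13.0, 35.0, 70.0, 55.0, 44.0, 34.0, 27.0, 0.0 cfs; ΣQ_DR = 278.0 cfs.
V = ΣQ_DR · Δt = 278.0 × 7200 s = 2.002 × 10^6 ft³.
Over A = 0.403 mi², depth = V / A = 2.14 in.

d ≈ 2.14 in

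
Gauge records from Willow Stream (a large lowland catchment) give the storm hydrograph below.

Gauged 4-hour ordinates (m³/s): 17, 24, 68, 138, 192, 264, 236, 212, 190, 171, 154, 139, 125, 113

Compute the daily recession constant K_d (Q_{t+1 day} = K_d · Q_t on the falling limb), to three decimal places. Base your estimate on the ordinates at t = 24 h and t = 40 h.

Between t = 24 h and t = 40 h the flow falls from 236 to 154 m³/s over 4×4 h = 16 h.
Per-interval ratio K = (154/236)^(1/4) = 0.8988; K_d = K^(24/4) = 0.527.

K_d ≈ 0.527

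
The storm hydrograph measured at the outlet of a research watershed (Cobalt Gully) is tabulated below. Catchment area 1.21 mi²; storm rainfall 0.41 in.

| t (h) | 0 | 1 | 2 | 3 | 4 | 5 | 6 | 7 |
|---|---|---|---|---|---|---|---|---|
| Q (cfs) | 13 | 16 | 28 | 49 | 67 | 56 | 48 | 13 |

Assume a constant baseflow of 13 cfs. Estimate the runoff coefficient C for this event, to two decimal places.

C ≈ 0.58

ΣQ_DR = 186.0 cfs; V = ΣQ_DR·Δt = 6.696 × 10^5 ft³.
Runoff depth d = V / A = 0.2382 in.
C = d / P = 0.2382 / 0.41 = 0.58.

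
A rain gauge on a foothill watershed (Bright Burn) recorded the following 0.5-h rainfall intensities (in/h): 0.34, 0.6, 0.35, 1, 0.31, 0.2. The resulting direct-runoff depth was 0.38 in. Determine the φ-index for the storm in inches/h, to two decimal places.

Only the 2 blocks with intensity above φ contribute runoff: 0.6, 1 in/h.
Σ(I−φ)·Δt = d  ⇒  (0.6+1 − 2φ)·0.5 = 0.38
φ = (1.600 − 0.38/0.5) / 2 = 0.42 in/h.

φ ≈ 0.42 in/h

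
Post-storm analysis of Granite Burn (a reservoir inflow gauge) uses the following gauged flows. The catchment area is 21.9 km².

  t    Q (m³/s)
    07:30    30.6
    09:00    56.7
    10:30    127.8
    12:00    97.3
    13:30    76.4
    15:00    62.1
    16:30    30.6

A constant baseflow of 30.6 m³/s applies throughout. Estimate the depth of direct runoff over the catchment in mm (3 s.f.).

Direct runoff: 0.0, 26.1, 97.2, 66.7, 45.8, 31.5, 0.0 m³/s; ΣQ_DR = 267.3 m³/s.
V = ΣQ_DR · Δt = 267.3 × 5400 s = 1.443 × 10^6 m³.
Over A = 21.9 km², depth = V / A = 65.9 mm.

d ≈ 65.9 mm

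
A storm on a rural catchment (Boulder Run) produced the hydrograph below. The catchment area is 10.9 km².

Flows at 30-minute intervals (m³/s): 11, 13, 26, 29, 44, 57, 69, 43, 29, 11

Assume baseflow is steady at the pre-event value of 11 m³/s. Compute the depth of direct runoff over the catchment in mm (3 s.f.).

d ≈ 36.7 mm

Direct runoff: 0.0, 2.0, 15.0, 18.0, 33.0, 46.0, 58.0, 32.0, 18.0, 0.0 m³/s; ΣQ_DR = 222.0 m³/s.
V = ΣQ_DR · Δt = 222.0 × 1800 s = 3.996 × 10^5 m³.
Over A = 10.9 km², depth = V / A = 36.7 mm.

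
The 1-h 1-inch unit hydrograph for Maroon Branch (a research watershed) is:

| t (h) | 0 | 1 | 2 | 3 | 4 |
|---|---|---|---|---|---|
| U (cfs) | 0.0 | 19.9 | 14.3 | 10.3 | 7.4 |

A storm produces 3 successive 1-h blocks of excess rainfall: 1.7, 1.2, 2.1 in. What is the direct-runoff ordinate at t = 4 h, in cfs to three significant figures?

By discrete convolution, Q_j = Σ (P_i / 1 in) · U_{j−i}.
At t = 4 h (j=4): Q = (1.7/1)·7.4 + (1.2/1)·10.3 + (2.1/1)·14.3 = 55.0 cfs.

Q ≈ 55.0 cfs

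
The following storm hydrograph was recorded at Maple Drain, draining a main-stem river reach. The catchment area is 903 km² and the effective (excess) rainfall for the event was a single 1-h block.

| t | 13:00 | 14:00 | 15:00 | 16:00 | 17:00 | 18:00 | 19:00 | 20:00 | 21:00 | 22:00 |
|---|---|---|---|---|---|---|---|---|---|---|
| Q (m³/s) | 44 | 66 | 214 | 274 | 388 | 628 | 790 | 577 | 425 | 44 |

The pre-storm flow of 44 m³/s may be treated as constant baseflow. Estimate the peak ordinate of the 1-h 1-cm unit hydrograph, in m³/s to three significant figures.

Direct runoff: 0.0, 22.0, 170.0, 230.0, 344.0, 584.0, 746.0, 533.0, 381.0, 0.0 m³/s; ΣQ_DR = 3010 m³/s, peak = 746.0 m³/s.
Runoff depth d = ΣQ_DR·Δt / A = 3010 × 3600 / (903 km²) = 12.00 mm.
The 1-cm UH is the DRH scaled by (10 mm)/d, so U_p = 746.0 × 10/12.00 = 622 m³/s.

U_p ≈ 622 m³/s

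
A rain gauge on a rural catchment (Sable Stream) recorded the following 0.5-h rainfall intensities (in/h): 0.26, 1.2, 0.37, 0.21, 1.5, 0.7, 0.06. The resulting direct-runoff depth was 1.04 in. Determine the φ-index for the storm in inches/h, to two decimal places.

Only the 3 blocks with intensity above φ contribute runoff: 1.2, 1.5, 0.7 in/h.
Σ(I−φ)·Δt = d  ⇒  (1.2+1.5+0.7 − 3φ)·0.5 = 1.04
φ = (3.400 − 1.04/0.5) / 3 = 0.44 in/h.

φ ≈ 0.44 in/h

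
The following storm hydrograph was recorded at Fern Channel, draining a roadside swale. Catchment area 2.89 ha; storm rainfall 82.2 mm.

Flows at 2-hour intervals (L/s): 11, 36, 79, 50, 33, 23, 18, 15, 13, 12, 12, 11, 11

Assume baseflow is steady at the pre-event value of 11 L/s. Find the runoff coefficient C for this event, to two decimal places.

ΣQ_DR = 181.0 L/s; V = ΣQ_DR·Δt = 1.303 × 10^6 L.
Runoff depth d = V / A = 45.09 mm.
C = d / P = 45.09 / 82.2 = 0.55.

C ≈ 0.55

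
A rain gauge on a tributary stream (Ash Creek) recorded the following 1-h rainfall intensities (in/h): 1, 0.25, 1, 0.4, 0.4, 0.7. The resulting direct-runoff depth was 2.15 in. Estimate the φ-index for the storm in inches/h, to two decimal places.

Only the 5 blocks with intensity above φ contribute runoff: 1, 1, 0.4, 0.4, 0.7 in/h.
Σ(I−φ)·Δt = d  ⇒  (1+1+0.4+0.4+0.7 − 5φ)·1 = 2.15
φ = (3.500 − 2.15/1) / 5 = 0.27 in/h.

φ ≈ 0.27 in/h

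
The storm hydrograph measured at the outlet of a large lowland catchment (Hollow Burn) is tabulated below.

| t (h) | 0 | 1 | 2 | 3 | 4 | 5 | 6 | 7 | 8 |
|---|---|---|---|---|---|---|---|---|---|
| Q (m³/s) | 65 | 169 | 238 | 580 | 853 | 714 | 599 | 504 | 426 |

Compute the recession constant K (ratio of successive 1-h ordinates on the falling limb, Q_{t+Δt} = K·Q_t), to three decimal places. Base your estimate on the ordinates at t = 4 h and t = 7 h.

Using the recession-limb readings at t = 4 h and t = 7 h: Q falls from 853 to 504 m³/s over 3 intervals.
K = (Q₂/Q₁)^(1/3) = (504/853)^(1/3) = 0.839.

K ≈ 0.839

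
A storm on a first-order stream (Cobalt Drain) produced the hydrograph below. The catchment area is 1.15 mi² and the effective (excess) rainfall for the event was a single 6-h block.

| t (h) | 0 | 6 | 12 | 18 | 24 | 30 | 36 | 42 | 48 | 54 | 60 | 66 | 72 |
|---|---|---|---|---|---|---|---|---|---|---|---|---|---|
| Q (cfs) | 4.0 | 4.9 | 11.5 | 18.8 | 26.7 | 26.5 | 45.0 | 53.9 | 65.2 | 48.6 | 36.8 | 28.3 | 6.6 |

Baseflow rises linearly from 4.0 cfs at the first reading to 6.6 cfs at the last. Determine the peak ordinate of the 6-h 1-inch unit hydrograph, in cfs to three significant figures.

U_p ≈ 23.9 cfs

Direct runoff: 0.00, 0.68, 7.07, 14.15, 21.83, 21.42, 39.70, 48.38, 59.47, 42.65, 30.63, 21.92, 0.00 cfs; ΣQ_DR = 307.9 cfs, peak = 59.47 cfs.
Runoff depth d = ΣQ_DR·Δt / A = 307.9 × 21600 / (1.15 mi²) = 2.489 in.
The 1-inch UH is the DRH scaled by (1 in)/d, so U_p = 59.47 × 1/2.489 = 23.9 cfs.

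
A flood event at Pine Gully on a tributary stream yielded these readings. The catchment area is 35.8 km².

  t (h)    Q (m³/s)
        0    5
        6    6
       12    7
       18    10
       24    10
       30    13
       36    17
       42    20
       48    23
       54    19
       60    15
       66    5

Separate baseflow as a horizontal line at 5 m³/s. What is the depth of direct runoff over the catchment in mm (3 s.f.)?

d ≈ 54.3 mm

Direct runoff: 0.0, 1.0, 2.0, 5.0, 5.0, 8.0, 12.0, 15.0, 18.0, 14.0, 10.0, 0.0 m³/s; ΣQ_DR = 90.00 m³/s.
V = ΣQ_DR · Δt = 90.00 × 21600 s = 1.944 × 10^6 m³.
Over A = 35.8 km², depth = V / A = 54.3 mm.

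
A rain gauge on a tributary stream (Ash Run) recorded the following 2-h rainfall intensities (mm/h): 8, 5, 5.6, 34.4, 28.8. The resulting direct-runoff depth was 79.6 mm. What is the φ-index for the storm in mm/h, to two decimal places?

Only the 2 blocks with intensity above φ contribute runoff: 34.4, 28.8 mm/h.
Σ(I−φ)·Δt = d  ⇒  (34.4+28.8 − 2φ)·2 = 79.6
φ = (63.20 − 79.6/2) / 2 = 11.70 mm/h.

φ ≈ 11.70 mm/h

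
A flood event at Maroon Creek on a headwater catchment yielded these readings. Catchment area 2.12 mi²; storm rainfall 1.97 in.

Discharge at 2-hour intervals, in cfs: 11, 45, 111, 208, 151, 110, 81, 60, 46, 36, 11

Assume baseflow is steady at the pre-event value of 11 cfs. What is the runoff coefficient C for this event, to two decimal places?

C ≈ 0.56

ΣQ_DR = 749.0 cfs; V = ΣQ_DR·Δt = 5.393 × 10^6 ft³.
Runoff depth d = V / A = 1.095 in.
C = d / P = 1.095 / 1.97 = 0.56.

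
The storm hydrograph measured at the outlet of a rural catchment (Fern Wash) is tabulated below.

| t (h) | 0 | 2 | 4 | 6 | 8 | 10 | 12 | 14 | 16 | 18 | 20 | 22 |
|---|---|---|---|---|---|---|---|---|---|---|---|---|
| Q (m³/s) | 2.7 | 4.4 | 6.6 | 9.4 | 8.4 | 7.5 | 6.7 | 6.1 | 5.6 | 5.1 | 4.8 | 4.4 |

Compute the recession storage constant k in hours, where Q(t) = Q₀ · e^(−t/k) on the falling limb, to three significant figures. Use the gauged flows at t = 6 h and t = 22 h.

k ≈ 21.1 h

On the falling limb, Q drops from 9.4 to 4.4 m³/s between t = 6 h and t = 22 h (Δt = 16 h).
k = −Δt / ln(Q₂/Q₁) = −16 / ln(4.4/9.4) = 21.1 h.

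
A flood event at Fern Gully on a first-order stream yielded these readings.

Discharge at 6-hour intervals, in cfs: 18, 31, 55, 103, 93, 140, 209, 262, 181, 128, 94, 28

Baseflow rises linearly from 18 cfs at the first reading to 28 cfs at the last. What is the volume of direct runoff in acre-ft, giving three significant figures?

Direct-runoff ordinates (Q − Q_b): 0.00, 12.09, 35.18, 82.27, 71.36, 117.45, 185.55, 237.64, 155.73, 101.82, 66.91, 0.00 cfs.
ΣQ_DR = 1066 cfs.
With Δt = 6 h = 21600 s, V = ΣQ_DR · Δt = 1066 × 21600 = 2.30 × 10^7 ft³ = 529 acre-ft.

V ≈ 529 acre-ft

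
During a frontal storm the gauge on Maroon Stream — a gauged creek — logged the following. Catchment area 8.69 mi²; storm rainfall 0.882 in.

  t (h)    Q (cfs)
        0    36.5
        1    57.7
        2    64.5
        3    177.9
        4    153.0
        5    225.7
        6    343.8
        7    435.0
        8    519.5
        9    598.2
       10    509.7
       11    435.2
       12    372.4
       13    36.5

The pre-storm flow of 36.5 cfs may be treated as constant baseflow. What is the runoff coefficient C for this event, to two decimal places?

ΣQ_DR = 3455 cfs; V = ΣQ_DR·Δt = 1.244 × 10^7 ft³.
Runoff depth d = V / A = 0.6160 in.
C = d / P = 0.6160 / 0.882 = 0.70.

C ≈ 0.70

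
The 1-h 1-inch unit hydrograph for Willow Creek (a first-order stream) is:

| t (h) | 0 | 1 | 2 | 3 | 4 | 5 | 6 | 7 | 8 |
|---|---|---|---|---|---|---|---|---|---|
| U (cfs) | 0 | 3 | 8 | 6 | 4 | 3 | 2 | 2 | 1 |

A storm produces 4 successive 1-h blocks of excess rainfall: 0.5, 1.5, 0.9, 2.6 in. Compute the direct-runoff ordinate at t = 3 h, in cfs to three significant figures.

By discrete convolution, Q_j = Σ (P_i / 1 in) · U_{j−i}.
At t = 3 h (j=3): Q = (0.5/1)·6 + (1.5/1)·8 + (0.9/1)·3 + (2.6/1)·0 = 17.7 cfs.

Q ≈ 17.7 cfs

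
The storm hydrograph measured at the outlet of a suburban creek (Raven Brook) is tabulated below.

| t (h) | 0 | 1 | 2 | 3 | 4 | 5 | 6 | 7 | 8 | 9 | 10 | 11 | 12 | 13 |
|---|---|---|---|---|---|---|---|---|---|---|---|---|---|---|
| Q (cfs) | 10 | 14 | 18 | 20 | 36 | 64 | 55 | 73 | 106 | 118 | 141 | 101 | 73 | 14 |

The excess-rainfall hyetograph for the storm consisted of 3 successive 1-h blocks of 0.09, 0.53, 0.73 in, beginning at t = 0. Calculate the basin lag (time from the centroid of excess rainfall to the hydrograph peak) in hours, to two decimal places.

Centroid of excess rainfall: t_c = Σ P_i·t̄_i / ΣP_i = 1.9741 h (block centres at 0.5, 1.5, 2.5 h).
Hydrograph peak occurs at t = 10 h, so basin lag t_L = 10 − 1.9741 = 8.03 h.

t_L ≈ 8.03 h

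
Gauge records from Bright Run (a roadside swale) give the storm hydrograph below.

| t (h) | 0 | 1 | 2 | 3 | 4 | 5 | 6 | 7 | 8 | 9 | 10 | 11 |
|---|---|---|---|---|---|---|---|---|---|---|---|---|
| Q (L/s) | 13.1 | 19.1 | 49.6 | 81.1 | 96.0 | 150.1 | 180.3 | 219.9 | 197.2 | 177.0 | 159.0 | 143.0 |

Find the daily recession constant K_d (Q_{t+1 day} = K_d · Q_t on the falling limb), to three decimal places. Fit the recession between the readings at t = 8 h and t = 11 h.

K_d ≈ 0.076

Between t = 8 h and t = 11 h the flow falls from 197.2 to 143.0 L/s over 3×1 h = 3 h.
Per-interval ratio K = (143.0/197.2)^(1/3) = 0.8984; K_d = K^(24/1) = 0.076.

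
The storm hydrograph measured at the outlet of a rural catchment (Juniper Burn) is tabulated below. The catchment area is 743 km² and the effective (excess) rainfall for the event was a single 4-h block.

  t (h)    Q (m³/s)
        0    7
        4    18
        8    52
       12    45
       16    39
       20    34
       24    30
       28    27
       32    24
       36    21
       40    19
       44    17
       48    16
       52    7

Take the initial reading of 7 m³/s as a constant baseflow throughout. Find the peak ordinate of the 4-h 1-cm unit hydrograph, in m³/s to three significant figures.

U_p ≈ 90.0 m³/s

Direct runoff: 0.0, 11.0, 45.0, 38.0, 32.0, 27.0, 23.0, 20.0, 17.0, 14.0, 12.0, 10.0, 9.0, 0.0 m³/s; ΣQ_DR = 258.0 m³/s, peak = 45.0 m³/s.
Runoff depth d = ΣQ_DR·Δt / A = 258.0 × 14400 / (743 km²) = 5.000 mm.
The 1-cm UH is the DRH scaled by (10 mm)/d, so U_p = 45.0 × 10/5.000 = 90.0 m³/s.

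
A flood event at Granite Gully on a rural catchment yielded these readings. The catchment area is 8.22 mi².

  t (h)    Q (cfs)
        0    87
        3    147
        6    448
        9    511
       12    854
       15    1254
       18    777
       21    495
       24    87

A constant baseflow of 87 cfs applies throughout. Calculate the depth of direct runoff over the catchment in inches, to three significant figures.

Direct runoff: 0.0, 60.0, 361.0, 424.0, 767.0, 1167.0, 690.0, 408.0, 0.0 cfs; ΣQ_DR = 3877 cfs.
V = ΣQ_DR · Δt = 3877 × 10800 s = 4.187 × 10^7 ft³.
Over A = 8.22 mi², depth = V / A = 2.19 in.

d ≈ 2.19 in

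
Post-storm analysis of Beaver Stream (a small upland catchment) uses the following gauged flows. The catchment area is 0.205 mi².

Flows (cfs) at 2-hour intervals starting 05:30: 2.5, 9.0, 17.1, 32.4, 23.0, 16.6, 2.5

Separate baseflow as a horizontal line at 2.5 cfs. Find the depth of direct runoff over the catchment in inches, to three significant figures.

Direct runoff: 0.0, 6.5, 14.6, 29.9, 20.5, 14.1, 0.0 cfs; ΣQ_DR = 85.60 cfs.
V = ΣQ_DR · Δt = 85.60 × 7200 s = 6.163 × 10^5 ft³.
Over A = 0.205 mi², depth = V / A = 1.29 in.

d ≈ 1.29 in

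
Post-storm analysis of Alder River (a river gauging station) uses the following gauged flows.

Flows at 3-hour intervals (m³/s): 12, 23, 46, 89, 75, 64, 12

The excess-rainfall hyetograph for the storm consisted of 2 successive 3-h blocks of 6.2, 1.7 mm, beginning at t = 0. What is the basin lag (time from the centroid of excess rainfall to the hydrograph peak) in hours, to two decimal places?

Centroid of excess rainfall: t_c = Σ P_i·t̄_i / ΣP_i = 2.1456 h (block centres at 1.5, 4.5 h).
Hydrograph peak occurs at t = 9 h, so basin lag t_L = 9 − 2.1456 = 6.85 h.

t_L ≈ 6.85 h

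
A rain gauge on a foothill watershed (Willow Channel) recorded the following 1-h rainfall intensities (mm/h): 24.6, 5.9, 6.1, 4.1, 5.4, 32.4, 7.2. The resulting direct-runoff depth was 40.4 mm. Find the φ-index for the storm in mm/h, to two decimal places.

Only the 2 blocks with intensity above φ contribute runoff: 24.6, 32.4 mm/h.
Σ(I−φ)·Δt = d  ⇒  (24.6+32.4 − 2φ)·1 = 40.4
φ = (57.00 − 40.4/1) / 2 = 8.30 mm/h.

φ ≈ 8.30 mm/h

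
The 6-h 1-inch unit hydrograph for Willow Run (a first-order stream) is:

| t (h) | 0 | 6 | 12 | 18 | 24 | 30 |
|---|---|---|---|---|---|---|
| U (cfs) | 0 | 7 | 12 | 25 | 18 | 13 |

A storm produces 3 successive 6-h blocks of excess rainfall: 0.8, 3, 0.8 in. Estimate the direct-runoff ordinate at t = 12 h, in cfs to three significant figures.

By discrete convolution, Q_j = Σ (P_i / 1 in) · U_{j−i}.
At t = 12 h (j=2): Q = (0.8/1)·12 + (3/1)·7 + (0.8/1)·0 = 30.6 cfs.

Q ≈ 30.6 cfs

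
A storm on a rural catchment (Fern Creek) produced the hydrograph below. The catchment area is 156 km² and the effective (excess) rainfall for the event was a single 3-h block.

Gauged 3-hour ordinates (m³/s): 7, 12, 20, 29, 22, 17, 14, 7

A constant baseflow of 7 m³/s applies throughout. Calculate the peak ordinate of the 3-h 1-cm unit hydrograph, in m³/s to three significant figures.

U_p ≈ 44.1 m³/s

Direct runoff: 0.0, 5.0, 13.0, 22.0, 15.0, 10.0, 7.0, 0.0 m³/s; ΣQ_DR = 72.00 m³/s, peak = 22.0 m³/s.
Runoff depth d = ΣQ_DR·Δt / A = 72.00 × 10800 / (156 km²) = 4.985 mm.
The 1-cm UH is the DRH scaled by (10 mm)/d, so U_p = 22.0 × 10/4.985 = 44.1 m³/s.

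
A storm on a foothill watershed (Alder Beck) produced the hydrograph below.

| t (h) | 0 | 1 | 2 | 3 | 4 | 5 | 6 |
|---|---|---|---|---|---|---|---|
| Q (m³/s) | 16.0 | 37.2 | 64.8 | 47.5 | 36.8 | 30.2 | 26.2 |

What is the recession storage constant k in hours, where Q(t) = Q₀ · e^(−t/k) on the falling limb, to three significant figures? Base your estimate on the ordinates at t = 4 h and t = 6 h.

On the falling limb, Q drops from 36.8 to 26.2 m³/s between t = 4 h and t = 6 h (Δt = 2 h).
k = −Δt / ln(Q₂/Q₁) = −2 / ln(26.2/36.8) = 5.89 h.

k ≈ 5.89 h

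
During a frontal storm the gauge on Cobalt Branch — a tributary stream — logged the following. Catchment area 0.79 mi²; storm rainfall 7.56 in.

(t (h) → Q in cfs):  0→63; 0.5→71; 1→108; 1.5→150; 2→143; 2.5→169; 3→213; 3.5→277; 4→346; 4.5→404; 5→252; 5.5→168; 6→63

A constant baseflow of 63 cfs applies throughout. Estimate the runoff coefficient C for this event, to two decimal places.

ΣQ_DR = 1608 cfs; V = ΣQ_DR·Δt = 2.894 × 10^6 ft³.
Runoff depth d = V / A = 1.577 in.
C = d / P = 1.577 / 7.56 = 0.21.

C ≈ 0.21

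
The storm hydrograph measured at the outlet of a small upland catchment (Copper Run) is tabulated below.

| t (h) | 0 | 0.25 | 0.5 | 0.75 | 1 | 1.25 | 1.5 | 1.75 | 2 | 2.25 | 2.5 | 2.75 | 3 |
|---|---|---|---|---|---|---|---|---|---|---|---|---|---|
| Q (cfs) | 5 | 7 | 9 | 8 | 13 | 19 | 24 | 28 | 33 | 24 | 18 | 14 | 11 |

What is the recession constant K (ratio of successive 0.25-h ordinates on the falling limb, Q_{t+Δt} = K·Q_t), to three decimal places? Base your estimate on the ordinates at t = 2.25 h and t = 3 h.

Using the recession-limb readings at t = 2.25 h and t = 3 h: Q falls from 24 to 11 cfs over 3 intervals.
K = (Q₂/Q₁)^(1/3) = (11/24)^(1/3) = 0.771.

K ≈ 0.771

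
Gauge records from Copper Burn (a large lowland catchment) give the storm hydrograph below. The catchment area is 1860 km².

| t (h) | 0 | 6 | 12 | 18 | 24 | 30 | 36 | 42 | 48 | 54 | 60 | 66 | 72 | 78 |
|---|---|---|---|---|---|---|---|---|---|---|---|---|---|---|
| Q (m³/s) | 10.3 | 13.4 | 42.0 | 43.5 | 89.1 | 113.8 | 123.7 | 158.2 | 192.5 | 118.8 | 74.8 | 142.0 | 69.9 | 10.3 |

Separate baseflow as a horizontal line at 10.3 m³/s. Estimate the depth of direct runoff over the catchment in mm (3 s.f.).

d ≈ 12.3 mm

Direct runoff: 0.0, 3.1, 31.7, 33.2, 78.8, 103.5, 113.4, 147.9, 182.2, 108.5, 64.5, 131.7, 59.6, 0.0 m³/s; ΣQ_DR = 1058 m³/s.
V = ΣQ_DR · Δt = 1058 × 21600 s = 2.285 × 10^7 m³.
Over A = 1860 km², depth = V / A = 12.3 mm.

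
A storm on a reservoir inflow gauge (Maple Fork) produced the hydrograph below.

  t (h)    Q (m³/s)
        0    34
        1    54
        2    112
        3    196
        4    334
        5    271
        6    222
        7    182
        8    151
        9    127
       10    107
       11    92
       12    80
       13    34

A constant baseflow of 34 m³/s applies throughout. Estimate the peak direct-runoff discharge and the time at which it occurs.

Q_p = 300.0 m³/s at t = 4 h

Subtracting baseflow gives direct-runoff ordinates: 0.0, 20.0, 78.0, 162.0, 300.0, 237.0, 188.0, 148.0, 117.0, 93.0, 73.0, 58.0, 46.0, 0.0 m³/s.
The maximum is 300.0 m³/s, occurring at the reading for t = 4 h.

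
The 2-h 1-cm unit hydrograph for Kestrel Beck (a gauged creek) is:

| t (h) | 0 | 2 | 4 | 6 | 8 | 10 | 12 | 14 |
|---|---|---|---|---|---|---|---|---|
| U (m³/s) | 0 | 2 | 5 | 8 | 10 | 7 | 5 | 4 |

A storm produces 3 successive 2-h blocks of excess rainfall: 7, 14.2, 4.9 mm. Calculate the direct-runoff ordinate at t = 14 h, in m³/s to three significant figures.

Q ≈ 13.3 m³/s

By discrete convolution, Q_j = Σ (P_i / 10 mm) · U_{j−i}.
At t = 14 h (j=7): Q = (7/10)·4 + (14.2/10)·5 + (4.9/10)·7 = 13.3 m³/s.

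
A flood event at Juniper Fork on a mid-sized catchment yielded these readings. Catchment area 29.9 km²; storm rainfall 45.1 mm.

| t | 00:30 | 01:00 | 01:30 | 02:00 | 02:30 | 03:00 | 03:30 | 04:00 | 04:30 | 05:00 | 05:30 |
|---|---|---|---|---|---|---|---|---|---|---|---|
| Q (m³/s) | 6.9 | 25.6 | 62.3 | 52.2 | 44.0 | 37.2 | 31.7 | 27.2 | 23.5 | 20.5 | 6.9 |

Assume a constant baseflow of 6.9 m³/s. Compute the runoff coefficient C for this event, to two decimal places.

C ≈ 0.35

ΣQ_DR = 262.1 m³/s; V = ΣQ_DR·Δt = 4.718 × 10^5 m³.
Runoff depth d = V / A = 15.78 mm.
C = d / P = 15.78 / 45.1 = 0.35.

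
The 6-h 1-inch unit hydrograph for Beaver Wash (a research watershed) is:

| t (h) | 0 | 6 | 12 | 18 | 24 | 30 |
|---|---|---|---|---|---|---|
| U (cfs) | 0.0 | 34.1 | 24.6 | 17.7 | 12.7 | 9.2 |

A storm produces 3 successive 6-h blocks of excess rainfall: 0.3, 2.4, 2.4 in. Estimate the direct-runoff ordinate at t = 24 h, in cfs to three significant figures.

Q ≈ 105 cfs

By discrete convolution, Q_j = Σ (P_i / 1 in) · U_{j−i}.
At t = 24 h (j=4): Q = (0.3/1)·12.7 + (2.4/1)·17.7 + (2.4/1)·24.6 = 105 cfs.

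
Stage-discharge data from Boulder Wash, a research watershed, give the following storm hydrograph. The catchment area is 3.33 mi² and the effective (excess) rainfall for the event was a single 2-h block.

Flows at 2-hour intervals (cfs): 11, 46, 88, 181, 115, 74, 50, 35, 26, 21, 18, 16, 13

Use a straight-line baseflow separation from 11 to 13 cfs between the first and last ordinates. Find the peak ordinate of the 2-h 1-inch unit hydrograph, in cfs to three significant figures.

Direct runoff: 0.00, 34.83, 76.67, 169.50, 103.33, 62.17, 38.00, 22.83, 13.67, 8.50, 5.33, 3.17, 0.00 cfs; ΣQ_DR = 538.0 cfs, peak = 169.50 cfs.
Runoff depth d = ΣQ_DR·Δt / A = 538.0 × 7200 / (3.33 mi²) = 0.5007 in.
The 1-inch UH is the DRH scaled by (1 in)/d, so U_p = 169.50 × 1/0.5007 = 339 cfs.

U_p ≈ 339 cfs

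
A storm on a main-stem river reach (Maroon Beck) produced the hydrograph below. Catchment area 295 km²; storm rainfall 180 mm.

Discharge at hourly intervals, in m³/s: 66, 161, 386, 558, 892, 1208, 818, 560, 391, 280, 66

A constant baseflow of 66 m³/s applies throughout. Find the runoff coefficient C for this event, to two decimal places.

ΣQ_DR = 4660 m³/s; V = ΣQ_DR·Δt = 1.678 × 10^7 m³.
Runoff depth d = V / A = 56.87 mm.
C = d / P = 56.87 / 180 = 0.32.

C ≈ 0.32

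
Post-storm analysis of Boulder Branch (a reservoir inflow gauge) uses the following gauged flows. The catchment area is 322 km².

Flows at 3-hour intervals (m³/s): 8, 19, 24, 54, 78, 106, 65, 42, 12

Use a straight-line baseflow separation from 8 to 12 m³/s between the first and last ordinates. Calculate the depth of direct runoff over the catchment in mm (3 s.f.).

d ≈ 10.7 mm

Direct runoff: 0.00, 10.50, 15.00, 44.50, 68.00, 95.50, 54.00, 30.50, 0.00 m³/s; ΣQ_DR = 318.0 m³/s.
V = ΣQ_DR · Δt = 318.0 × 10800 s = 3.434 × 10^6 m³.
Over A = 322 km², depth = V / A = 10.7 mm.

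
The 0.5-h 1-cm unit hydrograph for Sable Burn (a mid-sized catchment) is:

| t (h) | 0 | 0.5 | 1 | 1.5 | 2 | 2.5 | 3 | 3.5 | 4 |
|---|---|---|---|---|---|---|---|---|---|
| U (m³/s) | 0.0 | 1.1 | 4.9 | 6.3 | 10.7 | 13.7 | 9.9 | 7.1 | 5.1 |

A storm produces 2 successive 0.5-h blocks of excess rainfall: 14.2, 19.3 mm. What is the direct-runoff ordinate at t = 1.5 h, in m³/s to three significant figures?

Q ≈ 18.4 m³/s

By discrete convolution, Q_j = Σ (P_i / 10 mm) · U_{j−i}.
At t = 1.5 h (j=3): Q = (14.2/10)·6.3 + (19.3/10)·4.9 = 18.4 m³/s.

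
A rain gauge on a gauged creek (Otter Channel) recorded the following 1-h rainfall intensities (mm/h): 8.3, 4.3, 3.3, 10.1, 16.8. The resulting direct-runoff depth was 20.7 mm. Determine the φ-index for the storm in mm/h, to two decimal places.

φ ≈ 4.83 mm/h

Only the 3 blocks with intensity above φ contribute runoff: 8.3, 10.1, 16.8 mm/h.
Σ(I−φ)·Δt = d  ⇒  (8.3+10.1+16.8 − 3φ)·1 = 20.7
φ = (35.20 − 20.7/1) / 3 = 4.83 mm/h.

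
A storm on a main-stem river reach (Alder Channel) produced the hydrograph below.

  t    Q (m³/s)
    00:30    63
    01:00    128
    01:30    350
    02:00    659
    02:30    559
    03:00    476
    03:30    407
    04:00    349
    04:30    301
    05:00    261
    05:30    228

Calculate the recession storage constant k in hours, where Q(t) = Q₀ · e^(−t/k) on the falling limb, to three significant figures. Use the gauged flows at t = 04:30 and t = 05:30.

k ≈ 3.60 h

On the falling limb, Q drops from 301 to 228 m³/s between t = 04:30 and t = 05:30 (Δt = 1 h).
k = −Δt / ln(Q₂/Q₁) = −1 / ln(228/301) = 3.60 h.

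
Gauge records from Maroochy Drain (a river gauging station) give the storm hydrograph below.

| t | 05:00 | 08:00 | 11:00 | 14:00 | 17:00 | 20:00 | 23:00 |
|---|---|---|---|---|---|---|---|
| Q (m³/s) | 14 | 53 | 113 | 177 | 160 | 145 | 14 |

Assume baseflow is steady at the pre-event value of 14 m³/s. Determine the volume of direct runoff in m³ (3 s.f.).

Direct-runoff ordinates (Q − Q_b): 0.0, 39.0, 99.0, 163.0, 146.0, 131.0, 0.0 m³/s.
ΣQ_DR = 578.0 m³/s.
With Δt = 3 h = 10800 s, V = ΣQ_DR · Δt = 578.0 × 10800 = 6.24 × 10^6 m³.

V ≈ 6.24 × 10^6 m³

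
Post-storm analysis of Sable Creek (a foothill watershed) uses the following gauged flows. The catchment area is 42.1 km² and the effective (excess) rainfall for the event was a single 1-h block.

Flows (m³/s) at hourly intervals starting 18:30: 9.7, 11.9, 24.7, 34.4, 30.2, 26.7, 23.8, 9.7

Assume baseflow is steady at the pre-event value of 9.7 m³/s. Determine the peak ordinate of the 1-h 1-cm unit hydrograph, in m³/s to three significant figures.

U_p ≈ 30.9 m³/s

Direct runoff: 0.0, 2.2, 15.0, 24.7, 20.5, 17.0, 14.1, 0.0 m³/s; ΣQ_DR = 93.50 m³/s, peak = 24.7 m³/s.
Runoff depth d = ΣQ_DR·Δt / A = 93.50 × 3600 / (42.1 km²) = 7.995 mm.
The 1-cm UH is the DRH scaled by (10 mm)/d, so U_p = 24.7 × 10/7.995 = 30.9 m³/s.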